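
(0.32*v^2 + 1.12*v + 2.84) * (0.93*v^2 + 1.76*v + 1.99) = 0.2976*v^4 + 1.6048*v^3 + 5.2492*v^2 + 7.2272*v + 5.6516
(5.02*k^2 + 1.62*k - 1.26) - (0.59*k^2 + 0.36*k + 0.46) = 4.43*k^2 + 1.26*k - 1.72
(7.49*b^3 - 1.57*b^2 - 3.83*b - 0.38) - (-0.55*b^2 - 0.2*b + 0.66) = 7.49*b^3 - 1.02*b^2 - 3.63*b - 1.04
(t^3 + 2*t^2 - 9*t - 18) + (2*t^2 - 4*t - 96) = t^3 + 4*t^2 - 13*t - 114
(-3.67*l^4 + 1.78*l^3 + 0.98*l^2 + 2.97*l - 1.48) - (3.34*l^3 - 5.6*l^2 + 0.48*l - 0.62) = -3.67*l^4 - 1.56*l^3 + 6.58*l^2 + 2.49*l - 0.86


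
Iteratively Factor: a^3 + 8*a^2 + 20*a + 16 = (a + 4)*(a^2 + 4*a + 4) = (a + 2)*(a + 4)*(a + 2)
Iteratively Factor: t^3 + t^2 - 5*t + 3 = (t - 1)*(t^2 + 2*t - 3) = (t - 1)*(t + 3)*(t - 1)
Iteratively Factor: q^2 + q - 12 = (q - 3)*(q + 4)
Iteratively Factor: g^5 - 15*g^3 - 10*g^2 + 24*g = (g + 2)*(g^4 - 2*g^3 - 11*g^2 + 12*g) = (g - 1)*(g + 2)*(g^3 - g^2 - 12*g) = (g - 1)*(g + 2)*(g + 3)*(g^2 - 4*g) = (g - 4)*(g - 1)*(g + 2)*(g + 3)*(g)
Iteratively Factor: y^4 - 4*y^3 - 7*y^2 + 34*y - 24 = (y - 1)*(y^3 - 3*y^2 - 10*y + 24) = (y - 1)*(y + 3)*(y^2 - 6*y + 8) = (y - 2)*(y - 1)*(y + 3)*(y - 4)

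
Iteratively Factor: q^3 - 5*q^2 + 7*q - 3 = (q - 1)*(q^2 - 4*q + 3) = (q - 3)*(q - 1)*(q - 1)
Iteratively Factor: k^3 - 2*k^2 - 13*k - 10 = (k + 1)*(k^2 - 3*k - 10) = (k + 1)*(k + 2)*(k - 5)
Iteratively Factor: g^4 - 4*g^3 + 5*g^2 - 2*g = (g - 2)*(g^3 - 2*g^2 + g) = (g - 2)*(g - 1)*(g^2 - g) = (g - 2)*(g - 1)^2*(g)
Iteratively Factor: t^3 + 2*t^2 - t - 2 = (t + 2)*(t^2 - 1) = (t + 1)*(t + 2)*(t - 1)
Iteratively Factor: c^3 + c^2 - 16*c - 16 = (c + 4)*(c^2 - 3*c - 4) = (c - 4)*(c + 4)*(c + 1)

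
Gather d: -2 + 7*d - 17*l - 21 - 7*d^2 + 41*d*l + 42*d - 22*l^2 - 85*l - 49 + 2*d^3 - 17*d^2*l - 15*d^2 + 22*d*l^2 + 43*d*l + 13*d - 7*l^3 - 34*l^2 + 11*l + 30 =2*d^3 + d^2*(-17*l - 22) + d*(22*l^2 + 84*l + 62) - 7*l^3 - 56*l^2 - 91*l - 42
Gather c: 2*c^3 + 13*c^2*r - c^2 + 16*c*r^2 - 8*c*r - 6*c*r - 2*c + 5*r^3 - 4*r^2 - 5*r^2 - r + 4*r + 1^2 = 2*c^3 + c^2*(13*r - 1) + c*(16*r^2 - 14*r - 2) + 5*r^3 - 9*r^2 + 3*r + 1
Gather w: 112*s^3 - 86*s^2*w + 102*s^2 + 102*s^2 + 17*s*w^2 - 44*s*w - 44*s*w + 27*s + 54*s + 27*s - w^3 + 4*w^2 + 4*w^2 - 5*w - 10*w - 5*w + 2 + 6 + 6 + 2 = 112*s^3 + 204*s^2 + 108*s - w^3 + w^2*(17*s + 8) + w*(-86*s^2 - 88*s - 20) + 16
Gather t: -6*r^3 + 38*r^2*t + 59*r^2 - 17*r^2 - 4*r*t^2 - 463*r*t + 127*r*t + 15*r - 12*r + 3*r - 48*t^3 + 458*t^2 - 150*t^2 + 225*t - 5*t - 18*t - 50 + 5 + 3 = -6*r^3 + 42*r^2 + 6*r - 48*t^3 + t^2*(308 - 4*r) + t*(38*r^2 - 336*r + 202) - 42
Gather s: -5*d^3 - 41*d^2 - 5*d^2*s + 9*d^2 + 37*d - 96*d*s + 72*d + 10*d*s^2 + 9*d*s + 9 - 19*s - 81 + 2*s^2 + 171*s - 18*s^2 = -5*d^3 - 32*d^2 + 109*d + s^2*(10*d - 16) + s*(-5*d^2 - 87*d + 152) - 72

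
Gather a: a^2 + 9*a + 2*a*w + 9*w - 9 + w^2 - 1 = a^2 + a*(2*w + 9) + w^2 + 9*w - 10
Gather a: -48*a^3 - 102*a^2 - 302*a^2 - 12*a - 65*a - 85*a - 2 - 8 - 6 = -48*a^3 - 404*a^2 - 162*a - 16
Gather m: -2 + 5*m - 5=5*m - 7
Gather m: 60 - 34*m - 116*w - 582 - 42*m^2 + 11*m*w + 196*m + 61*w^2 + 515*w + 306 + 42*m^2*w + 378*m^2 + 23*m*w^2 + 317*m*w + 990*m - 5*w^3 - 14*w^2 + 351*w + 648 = m^2*(42*w + 336) + m*(23*w^2 + 328*w + 1152) - 5*w^3 + 47*w^2 + 750*w + 432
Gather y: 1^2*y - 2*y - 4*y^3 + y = -4*y^3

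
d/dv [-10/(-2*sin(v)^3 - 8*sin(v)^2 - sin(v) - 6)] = 10*(-16*sin(v) + 3*cos(2*v) - 4)*cos(v)/(2*sin(v)^3 + 8*sin(v)^2 + sin(v) + 6)^2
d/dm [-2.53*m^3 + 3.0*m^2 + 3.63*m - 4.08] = -7.59*m^2 + 6.0*m + 3.63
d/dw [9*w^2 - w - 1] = 18*w - 1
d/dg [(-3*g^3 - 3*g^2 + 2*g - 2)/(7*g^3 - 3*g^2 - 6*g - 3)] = (30*g^4 + 8*g^3 + 93*g^2 + 6*g - 18)/(49*g^6 - 42*g^5 - 75*g^4 - 6*g^3 + 54*g^2 + 36*g + 9)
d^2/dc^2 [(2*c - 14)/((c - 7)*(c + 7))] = 4/(c + 7)^3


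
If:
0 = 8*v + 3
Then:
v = -3/8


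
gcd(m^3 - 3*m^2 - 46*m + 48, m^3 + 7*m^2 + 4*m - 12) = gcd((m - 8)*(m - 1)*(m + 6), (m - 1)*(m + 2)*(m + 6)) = m^2 + 5*m - 6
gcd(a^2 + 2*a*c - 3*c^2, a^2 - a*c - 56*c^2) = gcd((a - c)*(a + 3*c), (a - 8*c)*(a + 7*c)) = 1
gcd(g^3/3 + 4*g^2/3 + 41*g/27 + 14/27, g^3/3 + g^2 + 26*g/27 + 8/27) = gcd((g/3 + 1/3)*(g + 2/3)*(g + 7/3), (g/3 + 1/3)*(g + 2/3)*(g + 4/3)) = g^2 + 5*g/3 + 2/3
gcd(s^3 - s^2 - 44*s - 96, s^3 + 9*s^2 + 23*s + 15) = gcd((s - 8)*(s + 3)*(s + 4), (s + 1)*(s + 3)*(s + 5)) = s + 3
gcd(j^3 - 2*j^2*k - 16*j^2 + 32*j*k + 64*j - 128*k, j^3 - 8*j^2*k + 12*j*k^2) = j - 2*k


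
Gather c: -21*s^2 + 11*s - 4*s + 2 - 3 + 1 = -21*s^2 + 7*s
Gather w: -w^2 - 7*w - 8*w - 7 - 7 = -w^2 - 15*w - 14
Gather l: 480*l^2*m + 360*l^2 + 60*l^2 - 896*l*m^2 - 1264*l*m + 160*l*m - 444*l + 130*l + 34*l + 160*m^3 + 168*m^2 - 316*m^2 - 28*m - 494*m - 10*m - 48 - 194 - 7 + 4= l^2*(480*m + 420) + l*(-896*m^2 - 1104*m - 280) + 160*m^3 - 148*m^2 - 532*m - 245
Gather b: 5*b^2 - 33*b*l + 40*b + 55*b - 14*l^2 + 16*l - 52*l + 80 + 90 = 5*b^2 + b*(95 - 33*l) - 14*l^2 - 36*l + 170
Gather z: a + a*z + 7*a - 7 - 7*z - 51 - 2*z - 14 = 8*a + z*(a - 9) - 72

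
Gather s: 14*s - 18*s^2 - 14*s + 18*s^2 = 0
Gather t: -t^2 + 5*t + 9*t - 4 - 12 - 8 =-t^2 + 14*t - 24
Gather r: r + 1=r + 1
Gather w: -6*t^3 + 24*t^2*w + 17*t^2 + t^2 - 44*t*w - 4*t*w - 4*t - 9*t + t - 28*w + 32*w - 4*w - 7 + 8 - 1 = -6*t^3 + 18*t^2 - 12*t + w*(24*t^2 - 48*t)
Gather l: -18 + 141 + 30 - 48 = 105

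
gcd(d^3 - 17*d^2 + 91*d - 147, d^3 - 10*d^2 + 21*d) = d^2 - 10*d + 21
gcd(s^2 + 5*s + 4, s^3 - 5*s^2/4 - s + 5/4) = s + 1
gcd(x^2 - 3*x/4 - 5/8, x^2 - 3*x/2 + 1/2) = 1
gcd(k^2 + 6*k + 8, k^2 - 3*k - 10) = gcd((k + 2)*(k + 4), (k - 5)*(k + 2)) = k + 2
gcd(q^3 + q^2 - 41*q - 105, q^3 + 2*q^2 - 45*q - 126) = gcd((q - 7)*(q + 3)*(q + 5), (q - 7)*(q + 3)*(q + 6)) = q^2 - 4*q - 21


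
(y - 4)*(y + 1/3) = y^2 - 11*y/3 - 4/3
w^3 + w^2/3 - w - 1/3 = (w - 1)*(w + 1/3)*(w + 1)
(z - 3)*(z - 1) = z^2 - 4*z + 3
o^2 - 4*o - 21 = (o - 7)*(o + 3)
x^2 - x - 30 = (x - 6)*(x + 5)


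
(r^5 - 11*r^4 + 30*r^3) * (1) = r^5 - 11*r^4 + 30*r^3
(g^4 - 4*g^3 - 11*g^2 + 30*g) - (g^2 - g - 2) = g^4 - 4*g^3 - 12*g^2 + 31*g + 2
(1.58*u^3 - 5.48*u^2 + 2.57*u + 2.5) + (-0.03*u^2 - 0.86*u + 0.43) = 1.58*u^3 - 5.51*u^2 + 1.71*u + 2.93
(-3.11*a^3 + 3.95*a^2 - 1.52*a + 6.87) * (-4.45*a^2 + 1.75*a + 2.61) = 13.8395*a^5 - 23.02*a^4 + 5.5594*a^3 - 22.922*a^2 + 8.0553*a + 17.9307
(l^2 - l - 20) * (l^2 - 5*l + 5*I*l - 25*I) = l^4 - 6*l^3 + 5*I*l^3 - 15*l^2 - 30*I*l^2 + 100*l - 75*I*l + 500*I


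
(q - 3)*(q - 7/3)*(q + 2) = q^3 - 10*q^2/3 - 11*q/3 + 14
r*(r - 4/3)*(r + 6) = r^3 + 14*r^2/3 - 8*r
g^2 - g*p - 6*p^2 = (g - 3*p)*(g + 2*p)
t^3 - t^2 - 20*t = t*(t - 5)*(t + 4)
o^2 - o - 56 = (o - 8)*(o + 7)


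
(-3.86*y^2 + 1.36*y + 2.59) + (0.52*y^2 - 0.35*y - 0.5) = -3.34*y^2 + 1.01*y + 2.09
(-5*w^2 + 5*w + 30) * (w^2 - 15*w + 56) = -5*w^4 + 80*w^3 - 325*w^2 - 170*w + 1680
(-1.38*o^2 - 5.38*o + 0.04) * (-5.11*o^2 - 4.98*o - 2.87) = 7.0518*o^4 + 34.3642*o^3 + 30.5486*o^2 + 15.2414*o - 0.1148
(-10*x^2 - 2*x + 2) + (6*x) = -10*x^2 + 4*x + 2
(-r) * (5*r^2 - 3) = -5*r^3 + 3*r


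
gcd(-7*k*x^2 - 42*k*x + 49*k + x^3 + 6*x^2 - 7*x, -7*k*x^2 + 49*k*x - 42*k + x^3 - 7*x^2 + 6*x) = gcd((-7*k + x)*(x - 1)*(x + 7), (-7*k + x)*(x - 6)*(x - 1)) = -7*k*x + 7*k + x^2 - x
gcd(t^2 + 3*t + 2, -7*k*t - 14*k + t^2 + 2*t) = t + 2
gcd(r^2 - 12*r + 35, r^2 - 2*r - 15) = r - 5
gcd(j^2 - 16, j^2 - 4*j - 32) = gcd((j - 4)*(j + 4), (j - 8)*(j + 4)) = j + 4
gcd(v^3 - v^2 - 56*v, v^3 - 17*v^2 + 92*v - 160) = v - 8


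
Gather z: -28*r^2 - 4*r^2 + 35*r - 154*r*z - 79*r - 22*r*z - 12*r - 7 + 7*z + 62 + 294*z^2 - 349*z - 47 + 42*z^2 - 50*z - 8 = -32*r^2 - 56*r + 336*z^2 + z*(-176*r - 392)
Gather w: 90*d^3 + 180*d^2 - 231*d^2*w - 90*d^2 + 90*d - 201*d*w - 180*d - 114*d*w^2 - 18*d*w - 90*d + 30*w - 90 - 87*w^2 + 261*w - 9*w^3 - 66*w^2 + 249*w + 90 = 90*d^3 + 90*d^2 - 180*d - 9*w^3 + w^2*(-114*d - 153) + w*(-231*d^2 - 219*d + 540)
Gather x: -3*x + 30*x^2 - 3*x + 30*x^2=60*x^2 - 6*x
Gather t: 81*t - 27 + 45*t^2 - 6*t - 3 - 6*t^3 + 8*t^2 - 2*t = -6*t^3 + 53*t^2 + 73*t - 30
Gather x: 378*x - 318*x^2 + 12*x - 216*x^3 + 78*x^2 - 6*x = -216*x^3 - 240*x^2 + 384*x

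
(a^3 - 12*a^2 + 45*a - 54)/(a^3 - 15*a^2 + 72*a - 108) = (a - 3)/(a - 6)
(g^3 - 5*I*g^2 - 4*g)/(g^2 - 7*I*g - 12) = g*(g - I)/(g - 3*I)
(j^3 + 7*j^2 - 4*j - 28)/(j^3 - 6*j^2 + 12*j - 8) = (j^2 + 9*j + 14)/(j^2 - 4*j + 4)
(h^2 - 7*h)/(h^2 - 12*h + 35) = h/(h - 5)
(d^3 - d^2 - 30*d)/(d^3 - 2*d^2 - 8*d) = (-d^2 + d + 30)/(-d^2 + 2*d + 8)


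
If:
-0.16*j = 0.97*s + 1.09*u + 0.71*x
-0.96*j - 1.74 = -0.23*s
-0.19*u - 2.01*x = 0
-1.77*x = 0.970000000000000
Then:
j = -3.15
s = -5.59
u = 5.80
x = -0.55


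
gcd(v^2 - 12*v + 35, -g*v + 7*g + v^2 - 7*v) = v - 7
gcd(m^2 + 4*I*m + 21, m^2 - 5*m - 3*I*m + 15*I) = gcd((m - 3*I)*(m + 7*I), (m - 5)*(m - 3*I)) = m - 3*I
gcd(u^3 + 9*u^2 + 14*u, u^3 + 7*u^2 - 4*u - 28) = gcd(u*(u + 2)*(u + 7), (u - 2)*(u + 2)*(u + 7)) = u^2 + 9*u + 14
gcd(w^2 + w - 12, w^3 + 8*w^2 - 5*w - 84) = w^2 + w - 12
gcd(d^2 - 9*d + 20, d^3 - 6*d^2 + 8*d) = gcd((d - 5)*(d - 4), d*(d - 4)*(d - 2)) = d - 4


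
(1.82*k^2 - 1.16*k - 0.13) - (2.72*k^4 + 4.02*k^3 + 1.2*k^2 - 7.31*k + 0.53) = -2.72*k^4 - 4.02*k^3 + 0.62*k^2 + 6.15*k - 0.66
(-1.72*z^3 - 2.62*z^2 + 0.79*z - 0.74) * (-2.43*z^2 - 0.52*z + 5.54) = 4.1796*z^5 + 7.261*z^4 - 10.0861*z^3 - 13.1274*z^2 + 4.7614*z - 4.0996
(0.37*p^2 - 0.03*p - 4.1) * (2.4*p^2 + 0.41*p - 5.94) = 0.888*p^4 + 0.0797*p^3 - 12.0501*p^2 - 1.5028*p + 24.354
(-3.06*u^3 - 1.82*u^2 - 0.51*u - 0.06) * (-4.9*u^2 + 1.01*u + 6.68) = 14.994*u^5 + 5.8274*u^4 - 19.78*u^3 - 12.3787*u^2 - 3.4674*u - 0.4008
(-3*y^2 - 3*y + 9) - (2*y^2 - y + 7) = -5*y^2 - 2*y + 2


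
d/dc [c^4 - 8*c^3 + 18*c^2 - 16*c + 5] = 4*c^3 - 24*c^2 + 36*c - 16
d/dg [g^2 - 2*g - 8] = 2*g - 2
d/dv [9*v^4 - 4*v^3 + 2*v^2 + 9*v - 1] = 36*v^3 - 12*v^2 + 4*v + 9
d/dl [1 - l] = -1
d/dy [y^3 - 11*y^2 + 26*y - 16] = 3*y^2 - 22*y + 26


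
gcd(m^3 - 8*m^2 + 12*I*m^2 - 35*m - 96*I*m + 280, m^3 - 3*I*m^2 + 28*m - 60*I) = m + 5*I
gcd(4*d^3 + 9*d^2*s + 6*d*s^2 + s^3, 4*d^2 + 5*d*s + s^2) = 4*d^2 + 5*d*s + s^2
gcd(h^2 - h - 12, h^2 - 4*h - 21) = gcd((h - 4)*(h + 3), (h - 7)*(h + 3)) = h + 3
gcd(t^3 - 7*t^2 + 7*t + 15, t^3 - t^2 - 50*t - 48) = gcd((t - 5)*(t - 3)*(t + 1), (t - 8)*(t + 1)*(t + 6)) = t + 1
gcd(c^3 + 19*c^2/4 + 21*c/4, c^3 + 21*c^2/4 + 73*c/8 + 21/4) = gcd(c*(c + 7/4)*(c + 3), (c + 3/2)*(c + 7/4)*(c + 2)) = c + 7/4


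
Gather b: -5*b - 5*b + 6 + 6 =12 - 10*b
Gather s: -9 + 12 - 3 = 0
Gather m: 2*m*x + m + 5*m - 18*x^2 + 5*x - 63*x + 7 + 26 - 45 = m*(2*x + 6) - 18*x^2 - 58*x - 12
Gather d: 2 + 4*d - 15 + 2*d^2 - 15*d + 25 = 2*d^2 - 11*d + 12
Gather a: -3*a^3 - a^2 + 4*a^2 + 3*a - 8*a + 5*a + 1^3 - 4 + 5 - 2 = -3*a^3 + 3*a^2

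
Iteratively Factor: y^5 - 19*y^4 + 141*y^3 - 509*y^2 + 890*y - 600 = (y - 5)*(y^4 - 14*y^3 + 71*y^2 - 154*y + 120) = (y - 5)*(y - 3)*(y^3 - 11*y^2 + 38*y - 40) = (y - 5)^2*(y - 3)*(y^2 - 6*y + 8) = (y - 5)^2*(y - 3)*(y - 2)*(y - 4)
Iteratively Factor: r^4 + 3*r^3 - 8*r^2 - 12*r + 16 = (r + 2)*(r^3 + r^2 - 10*r + 8) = (r + 2)*(r + 4)*(r^2 - 3*r + 2) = (r - 2)*(r + 2)*(r + 4)*(r - 1)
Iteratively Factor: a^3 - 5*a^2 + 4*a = (a)*(a^2 - 5*a + 4) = a*(a - 4)*(a - 1)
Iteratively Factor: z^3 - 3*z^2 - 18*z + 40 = (z + 4)*(z^2 - 7*z + 10) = (z - 5)*(z + 4)*(z - 2)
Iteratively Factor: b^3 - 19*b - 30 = (b - 5)*(b^2 + 5*b + 6) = (b - 5)*(b + 3)*(b + 2)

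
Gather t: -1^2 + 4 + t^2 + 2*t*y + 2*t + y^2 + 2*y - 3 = t^2 + t*(2*y + 2) + y^2 + 2*y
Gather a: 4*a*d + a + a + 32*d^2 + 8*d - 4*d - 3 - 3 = a*(4*d + 2) + 32*d^2 + 4*d - 6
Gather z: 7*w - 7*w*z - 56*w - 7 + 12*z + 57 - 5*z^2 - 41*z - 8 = -49*w - 5*z^2 + z*(-7*w - 29) + 42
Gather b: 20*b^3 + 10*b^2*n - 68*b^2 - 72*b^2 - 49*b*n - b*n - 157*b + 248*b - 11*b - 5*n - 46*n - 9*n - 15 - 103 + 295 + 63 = 20*b^3 + b^2*(10*n - 140) + b*(80 - 50*n) - 60*n + 240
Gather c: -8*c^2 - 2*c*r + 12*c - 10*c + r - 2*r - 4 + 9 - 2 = -8*c^2 + c*(2 - 2*r) - r + 3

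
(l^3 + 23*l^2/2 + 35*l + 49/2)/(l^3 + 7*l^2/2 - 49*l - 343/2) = (l + 1)/(l - 7)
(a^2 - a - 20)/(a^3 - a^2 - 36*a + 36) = (a^2 - a - 20)/(a^3 - a^2 - 36*a + 36)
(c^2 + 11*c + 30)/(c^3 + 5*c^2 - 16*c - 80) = (c + 6)/(c^2 - 16)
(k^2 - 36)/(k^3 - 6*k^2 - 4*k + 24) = (k + 6)/(k^2 - 4)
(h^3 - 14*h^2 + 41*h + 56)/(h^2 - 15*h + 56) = h + 1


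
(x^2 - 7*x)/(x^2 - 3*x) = (x - 7)/(x - 3)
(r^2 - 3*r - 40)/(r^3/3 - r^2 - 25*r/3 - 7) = 3*(-r^2 + 3*r + 40)/(-r^3 + 3*r^2 + 25*r + 21)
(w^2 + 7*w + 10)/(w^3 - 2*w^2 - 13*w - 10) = (w + 5)/(w^2 - 4*w - 5)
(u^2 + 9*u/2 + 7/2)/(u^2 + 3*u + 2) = (u + 7/2)/(u + 2)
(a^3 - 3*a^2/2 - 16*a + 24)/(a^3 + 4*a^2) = 1 - 11/(2*a) + 6/a^2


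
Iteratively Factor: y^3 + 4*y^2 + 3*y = (y + 3)*(y^2 + y) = y*(y + 3)*(y + 1)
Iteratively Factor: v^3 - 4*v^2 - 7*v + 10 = (v - 5)*(v^2 + v - 2) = (v - 5)*(v + 2)*(v - 1)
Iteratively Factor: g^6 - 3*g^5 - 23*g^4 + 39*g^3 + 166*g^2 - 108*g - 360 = (g - 2)*(g^5 - g^4 - 25*g^3 - 11*g^2 + 144*g + 180) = (g - 2)*(g + 2)*(g^4 - 3*g^3 - 19*g^2 + 27*g + 90) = (g - 3)*(g - 2)*(g + 2)*(g^3 - 19*g - 30) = (g - 3)*(g - 2)*(g + 2)^2*(g^2 - 2*g - 15) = (g - 3)*(g - 2)*(g + 2)^2*(g + 3)*(g - 5)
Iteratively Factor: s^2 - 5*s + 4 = (s - 4)*(s - 1)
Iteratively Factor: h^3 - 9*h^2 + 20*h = (h - 5)*(h^2 - 4*h) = (h - 5)*(h - 4)*(h)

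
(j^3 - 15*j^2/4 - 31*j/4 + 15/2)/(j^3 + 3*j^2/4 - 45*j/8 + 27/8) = 2*(j^2 - 3*j - 10)/(2*j^2 + 3*j - 9)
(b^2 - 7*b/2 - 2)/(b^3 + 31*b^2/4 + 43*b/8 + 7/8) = 4*(b - 4)/(4*b^2 + 29*b + 7)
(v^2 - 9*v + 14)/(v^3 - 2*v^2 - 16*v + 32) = (v - 7)/(v^2 - 16)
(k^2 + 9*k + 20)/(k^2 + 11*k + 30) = (k + 4)/(k + 6)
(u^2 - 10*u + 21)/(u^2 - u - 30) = (-u^2 + 10*u - 21)/(-u^2 + u + 30)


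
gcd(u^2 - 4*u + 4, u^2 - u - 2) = u - 2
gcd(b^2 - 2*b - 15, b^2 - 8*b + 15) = b - 5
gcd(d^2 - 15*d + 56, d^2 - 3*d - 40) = d - 8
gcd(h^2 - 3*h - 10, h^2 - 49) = 1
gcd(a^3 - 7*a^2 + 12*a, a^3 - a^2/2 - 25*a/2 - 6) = a - 4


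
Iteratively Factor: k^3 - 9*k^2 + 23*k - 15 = (k - 5)*(k^2 - 4*k + 3) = (k - 5)*(k - 3)*(k - 1)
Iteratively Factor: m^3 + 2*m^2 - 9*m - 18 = (m + 2)*(m^2 - 9) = (m - 3)*(m + 2)*(m + 3)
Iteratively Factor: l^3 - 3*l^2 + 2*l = (l - 1)*(l^2 - 2*l) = (l - 2)*(l - 1)*(l)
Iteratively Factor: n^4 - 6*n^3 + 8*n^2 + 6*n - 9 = (n - 3)*(n^3 - 3*n^2 - n + 3) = (n - 3)*(n + 1)*(n^2 - 4*n + 3) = (n - 3)*(n - 1)*(n + 1)*(n - 3)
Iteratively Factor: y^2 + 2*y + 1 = (y + 1)*(y + 1)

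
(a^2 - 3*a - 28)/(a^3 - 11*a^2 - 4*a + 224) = 1/(a - 8)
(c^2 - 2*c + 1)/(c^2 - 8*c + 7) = (c - 1)/(c - 7)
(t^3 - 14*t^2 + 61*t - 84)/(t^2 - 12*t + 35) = (t^2 - 7*t + 12)/(t - 5)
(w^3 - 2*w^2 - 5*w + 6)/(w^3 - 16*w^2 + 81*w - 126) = (w^2 + w - 2)/(w^2 - 13*w + 42)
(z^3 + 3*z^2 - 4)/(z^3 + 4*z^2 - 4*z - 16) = (z^2 + z - 2)/(z^2 + 2*z - 8)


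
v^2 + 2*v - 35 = (v - 5)*(v + 7)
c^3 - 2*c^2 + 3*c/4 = c*(c - 3/2)*(c - 1/2)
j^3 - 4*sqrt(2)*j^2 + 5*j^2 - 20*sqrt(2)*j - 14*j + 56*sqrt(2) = (j - 2)*(j + 7)*(j - 4*sqrt(2))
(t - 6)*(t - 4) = t^2 - 10*t + 24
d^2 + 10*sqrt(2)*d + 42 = (d + 3*sqrt(2))*(d + 7*sqrt(2))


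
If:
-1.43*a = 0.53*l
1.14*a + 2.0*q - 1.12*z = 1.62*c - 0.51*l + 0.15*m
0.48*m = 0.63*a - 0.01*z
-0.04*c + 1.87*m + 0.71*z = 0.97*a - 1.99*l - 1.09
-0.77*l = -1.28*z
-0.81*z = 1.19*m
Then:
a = 0.00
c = 27.25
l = 0.00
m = 0.00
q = 22.07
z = 0.00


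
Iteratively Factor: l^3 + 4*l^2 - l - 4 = (l + 4)*(l^2 - 1) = (l - 1)*(l + 4)*(l + 1)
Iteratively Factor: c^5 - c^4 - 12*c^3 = (c)*(c^4 - c^3 - 12*c^2) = c*(c + 3)*(c^3 - 4*c^2) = c^2*(c + 3)*(c^2 - 4*c) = c^3*(c + 3)*(c - 4)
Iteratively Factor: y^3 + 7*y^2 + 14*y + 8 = (y + 2)*(y^2 + 5*y + 4) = (y + 1)*(y + 2)*(y + 4)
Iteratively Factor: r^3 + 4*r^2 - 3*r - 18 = (r + 3)*(r^2 + r - 6) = (r + 3)^2*(r - 2)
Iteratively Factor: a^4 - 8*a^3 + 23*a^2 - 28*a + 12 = (a - 1)*(a^3 - 7*a^2 + 16*a - 12) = (a - 3)*(a - 1)*(a^2 - 4*a + 4) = (a - 3)*(a - 2)*(a - 1)*(a - 2)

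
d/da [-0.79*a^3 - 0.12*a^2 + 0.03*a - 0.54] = -2.37*a^2 - 0.24*a + 0.03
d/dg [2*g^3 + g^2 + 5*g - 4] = 6*g^2 + 2*g + 5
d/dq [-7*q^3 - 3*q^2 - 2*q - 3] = -21*q^2 - 6*q - 2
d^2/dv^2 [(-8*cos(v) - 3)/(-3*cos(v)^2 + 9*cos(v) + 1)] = 2*(648*(1 - cos(2*v))^2*cos(v) + 324*(1 - cos(2*v))^2 + 419*cos(v) + 1386*cos(2*v) + 333*cos(3*v) - 144*cos(5*v) - 1350)/(18*cos(v) - 3*cos(2*v) - 1)^3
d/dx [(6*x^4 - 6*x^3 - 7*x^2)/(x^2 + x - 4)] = x*(12*x^4 + 12*x^3 - 108*x^2 + 65*x + 56)/(x^4 + 2*x^3 - 7*x^2 - 8*x + 16)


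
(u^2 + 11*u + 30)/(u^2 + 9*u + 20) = (u + 6)/(u + 4)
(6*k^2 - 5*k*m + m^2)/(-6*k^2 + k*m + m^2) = (-3*k + m)/(3*k + m)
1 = 1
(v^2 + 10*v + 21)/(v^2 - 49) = (v + 3)/(v - 7)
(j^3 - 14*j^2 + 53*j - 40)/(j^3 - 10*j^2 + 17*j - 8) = (j - 5)/(j - 1)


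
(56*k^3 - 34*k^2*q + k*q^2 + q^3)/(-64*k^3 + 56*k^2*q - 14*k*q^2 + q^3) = (7*k + q)/(-8*k + q)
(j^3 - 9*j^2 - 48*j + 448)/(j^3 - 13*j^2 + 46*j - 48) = (j^2 - j - 56)/(j^2 - 5*j + 6)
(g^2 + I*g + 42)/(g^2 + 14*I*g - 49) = (g - 6*I)/(g + 7*I)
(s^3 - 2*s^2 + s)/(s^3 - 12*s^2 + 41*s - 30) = s*(s - 1)/(s^2 - 11*s + 30)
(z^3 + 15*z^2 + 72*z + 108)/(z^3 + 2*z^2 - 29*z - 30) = (z^2 + 9*z + 18)/(z^2 - 4*z - 5)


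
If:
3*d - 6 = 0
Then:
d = 2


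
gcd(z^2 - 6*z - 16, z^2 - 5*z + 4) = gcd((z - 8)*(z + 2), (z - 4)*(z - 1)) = 1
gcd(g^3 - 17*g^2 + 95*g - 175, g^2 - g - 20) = g - 5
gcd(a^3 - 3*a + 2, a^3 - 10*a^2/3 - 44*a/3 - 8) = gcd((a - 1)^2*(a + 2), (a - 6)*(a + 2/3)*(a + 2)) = a + 2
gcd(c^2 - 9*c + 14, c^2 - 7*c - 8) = 1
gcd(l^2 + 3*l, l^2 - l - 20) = 1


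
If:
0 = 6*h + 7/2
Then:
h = -7/12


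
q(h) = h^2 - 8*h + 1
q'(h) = 2*h - 8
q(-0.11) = 1.89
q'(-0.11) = -8.22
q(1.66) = -9.52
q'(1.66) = -4.68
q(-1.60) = 16.36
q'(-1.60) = -11.20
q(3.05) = -14.10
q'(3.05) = -1.90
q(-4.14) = 51.26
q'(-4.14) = -16.28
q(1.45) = -8.50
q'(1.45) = -5.10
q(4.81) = -14.34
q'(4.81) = 1.62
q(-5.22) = 70.01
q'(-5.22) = -18.44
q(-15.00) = 346.00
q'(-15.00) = -38.00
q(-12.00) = 241.00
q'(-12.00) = -32.00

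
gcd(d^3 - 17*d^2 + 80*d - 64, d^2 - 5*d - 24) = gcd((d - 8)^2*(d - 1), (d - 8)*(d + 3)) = d - 8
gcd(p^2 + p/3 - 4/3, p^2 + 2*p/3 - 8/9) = p + 4/3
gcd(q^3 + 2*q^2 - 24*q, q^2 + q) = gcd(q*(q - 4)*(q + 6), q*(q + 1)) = q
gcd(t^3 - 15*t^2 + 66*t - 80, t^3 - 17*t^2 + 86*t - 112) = t^2 - 10*t + 16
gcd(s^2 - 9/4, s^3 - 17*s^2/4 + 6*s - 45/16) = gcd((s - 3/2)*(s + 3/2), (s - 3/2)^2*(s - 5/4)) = s - 3/2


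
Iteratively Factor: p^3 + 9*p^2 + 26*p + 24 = (p + 2)*(p^2 + 7*p + 12) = (p + 2)*(p + 3)*(p + 4)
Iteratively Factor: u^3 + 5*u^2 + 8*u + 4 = (u + 2)*(u^2 + 3*u + 2) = (u + 2)^2*(u + 1)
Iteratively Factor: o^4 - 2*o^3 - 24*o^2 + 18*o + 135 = (o + 3)*(o^3 - 5*o^2 - 9*o + 45) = (o - 5)*(o + 3)*(o^2 - 9) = (o - 5)*(o - 3)*(o + 3)*(o + 3)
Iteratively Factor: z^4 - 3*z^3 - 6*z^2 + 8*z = (z + 2)*(z^3 - 5*z^2 + 4*z) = (z - 4)*(z + 2)*(z^2 - z) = (z - 4)*(z - 1)*(z + 2)*(z)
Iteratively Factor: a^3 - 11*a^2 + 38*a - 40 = (a - 4)*(a^2 - 7*a + 10) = (a - 4)*(a - 2)*(a - 5)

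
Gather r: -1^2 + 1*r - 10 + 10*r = 11*r - 11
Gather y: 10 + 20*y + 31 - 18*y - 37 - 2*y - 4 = 0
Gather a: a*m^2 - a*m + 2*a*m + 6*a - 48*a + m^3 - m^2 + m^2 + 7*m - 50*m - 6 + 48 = a*(m^2 + m - 42) + m^3 - 43*m + 42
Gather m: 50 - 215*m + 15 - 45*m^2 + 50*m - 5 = -45*m^2 - 165*m + 60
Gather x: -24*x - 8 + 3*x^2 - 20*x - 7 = 3*x^2 - 44*x - 15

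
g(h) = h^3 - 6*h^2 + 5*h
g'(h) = 3*h^2 - 12*h + 5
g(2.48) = -9.25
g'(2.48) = -6.31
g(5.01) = 0.20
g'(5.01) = 20.18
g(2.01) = -6.07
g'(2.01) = -7.00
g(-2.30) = -55.41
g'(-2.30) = 48.47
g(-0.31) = -2.16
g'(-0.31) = 9.01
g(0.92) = 0.30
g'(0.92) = -3.50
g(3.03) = -12.12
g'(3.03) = -3.82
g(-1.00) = -12.00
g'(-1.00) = 20.00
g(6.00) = 30.00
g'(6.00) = 41.00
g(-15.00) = -4800.00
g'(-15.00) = 860.00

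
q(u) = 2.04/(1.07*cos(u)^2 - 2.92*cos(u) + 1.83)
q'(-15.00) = 0.28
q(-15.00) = 0.44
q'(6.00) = 3026.90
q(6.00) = 159.82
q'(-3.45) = -0.10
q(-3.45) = 0.37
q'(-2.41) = 0.29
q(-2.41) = 0.44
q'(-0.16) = 2697.46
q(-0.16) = -206.84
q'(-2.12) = 0.53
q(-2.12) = 0.56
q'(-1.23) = 4.47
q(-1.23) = 2.10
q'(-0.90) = 13.85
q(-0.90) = 4.76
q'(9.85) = 0.14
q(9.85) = 0.38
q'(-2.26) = 0.40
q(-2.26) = 0.50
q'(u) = 2.04*(2.14*sin(u)*cos(u) - 2.92*sin(u))/(1.07*cos(u)^2 - 2.92*cos(u) + 1.83)^2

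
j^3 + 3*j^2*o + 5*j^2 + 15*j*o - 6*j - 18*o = (j - 1)*(j + 6)*(j + 3*o)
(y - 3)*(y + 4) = y^2 + y - 12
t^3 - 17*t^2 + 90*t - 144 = (t - 8)*(t - 6)*(t - 3)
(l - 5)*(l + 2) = l^2 - 3*l - 10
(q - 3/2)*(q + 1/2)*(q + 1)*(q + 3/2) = q^4 + 3*q^3/2 - 7*q^2/4 - 27*q/8 - 9/8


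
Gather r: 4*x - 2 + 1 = 4*x - 1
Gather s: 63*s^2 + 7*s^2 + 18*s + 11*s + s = 70*s^2 + 30*s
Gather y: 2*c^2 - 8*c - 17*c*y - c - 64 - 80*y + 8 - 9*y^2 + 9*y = 2*c^2 - 9*c - 9*y^2 + y*(-17*c - 71) - 56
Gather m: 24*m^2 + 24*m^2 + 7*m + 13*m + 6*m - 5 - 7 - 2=48*m^2 + 26*m - 14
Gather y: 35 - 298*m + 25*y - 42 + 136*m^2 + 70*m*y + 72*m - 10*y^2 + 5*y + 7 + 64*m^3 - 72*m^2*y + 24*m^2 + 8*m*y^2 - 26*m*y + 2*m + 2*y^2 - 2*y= 64*m^3 + 160*m^2 - 224*m + y^2*(8*m - 8) + y*(-72*m^2 + 44*m + 28)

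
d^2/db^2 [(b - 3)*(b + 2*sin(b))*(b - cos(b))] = -2*b^2*sin(b) + b^2*cos(b) + 10*b*sin(b) + 4*b*sin(2*b) + 5*b*cos(b) + 6*b - 2*sin(b) - 12*sin(2*b) - 14*cos(b) - 4*cos(2*b) - 6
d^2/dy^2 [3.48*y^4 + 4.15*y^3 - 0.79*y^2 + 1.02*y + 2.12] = 41.76*y^2 + 24.9*y - 1.58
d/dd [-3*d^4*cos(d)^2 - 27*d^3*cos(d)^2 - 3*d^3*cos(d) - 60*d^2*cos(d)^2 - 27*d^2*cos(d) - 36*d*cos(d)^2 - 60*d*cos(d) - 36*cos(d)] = 3*d^4*sin(2*d) + 3*d^3*sin(d) + 27*d^3*sin(2*d) - 12*d^3*cos(d)^2 + 27*d^2*sin(d) + 60*d^2*sin(2*d) - 81*d^2*cos(d)^2 - 9*d^2*cos(d) + 60*d*sin(d) + 36*d*sin(2*d) - 120*d*cos(d)^2 - 54*d*cos(d) + 36*sin(d) - 36*cos(d)^2 - 60*cos(d)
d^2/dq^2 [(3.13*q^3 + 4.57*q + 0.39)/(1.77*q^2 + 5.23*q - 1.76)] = (-2.8421709430404e-14*q^4 + 219.365012*q^3 - 165.535158*q^2 + 165.253326*q + 107.89699)/(5.545233*q^6 + 49.155201*q^5 + 128.702187*q^4 + 45.300691*q^3 - 127.975056*q^2 + 48.601344*q - 5.451776)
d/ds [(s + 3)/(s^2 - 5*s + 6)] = (s^2 - 5*s - (s + 3)*(2*s - 5) + 6)/(s^2 - 5*s + 6)^2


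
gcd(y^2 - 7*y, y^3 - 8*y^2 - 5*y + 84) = y - 7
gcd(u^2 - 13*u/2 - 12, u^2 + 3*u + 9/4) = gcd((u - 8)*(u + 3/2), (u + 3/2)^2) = u + 3/2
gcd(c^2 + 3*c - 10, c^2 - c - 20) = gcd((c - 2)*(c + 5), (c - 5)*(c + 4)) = 1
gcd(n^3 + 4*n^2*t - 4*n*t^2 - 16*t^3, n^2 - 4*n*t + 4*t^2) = -n + 2*t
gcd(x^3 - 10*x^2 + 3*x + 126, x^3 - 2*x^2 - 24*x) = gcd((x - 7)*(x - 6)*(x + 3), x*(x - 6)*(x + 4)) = x - 6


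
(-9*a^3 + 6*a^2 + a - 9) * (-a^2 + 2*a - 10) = 9*a^5 - 24*a^4 + 101*a^3 - 49*a^2 - 28*a + 90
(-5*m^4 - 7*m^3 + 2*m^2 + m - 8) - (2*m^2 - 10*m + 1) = -5*m^4 - 7*m^3 + 11*m - 9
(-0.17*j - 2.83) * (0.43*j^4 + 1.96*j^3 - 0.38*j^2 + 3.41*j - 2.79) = -0.0731*j^5 - 1.5501*j^4 - 5.4822*j^3 + 0.4957*j^2 - 9.176*j + 7.8957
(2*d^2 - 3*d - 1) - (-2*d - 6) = 2*d^2 - d + 5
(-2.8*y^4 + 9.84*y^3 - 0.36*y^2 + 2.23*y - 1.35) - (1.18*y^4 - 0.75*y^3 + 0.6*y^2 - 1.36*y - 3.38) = -3.98*y^4 + 10.59*y^3 - 0.96*y^2 + 3.59*y + 2.03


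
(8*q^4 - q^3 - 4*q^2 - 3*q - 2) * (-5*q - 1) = -40*q^5 - 3*q^4 + 21*q^3 + 19*q^2 + 13*q + 2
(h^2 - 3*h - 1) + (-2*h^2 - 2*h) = -h^2 - 5*h - 1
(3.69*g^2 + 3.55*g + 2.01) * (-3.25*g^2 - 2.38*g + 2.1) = -11.9925*g^4 - 20.3197*g^3 - 7.2325*g^2 + 2.6712*g + 4.221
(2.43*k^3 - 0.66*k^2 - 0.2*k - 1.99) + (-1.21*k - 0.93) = 2.43*k^3 - 0.66*k^2 - 1.41*k - 2.92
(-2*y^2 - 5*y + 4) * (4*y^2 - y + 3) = -8*y^4 - 18*y^3 + 15*y^2 - 19*y + 12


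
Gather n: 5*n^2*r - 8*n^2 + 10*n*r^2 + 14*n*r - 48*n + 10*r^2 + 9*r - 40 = n^2*(5*r - 8) + n*(10*r^2 + 14*r - 48) + 10*r^2 + 9*r - 40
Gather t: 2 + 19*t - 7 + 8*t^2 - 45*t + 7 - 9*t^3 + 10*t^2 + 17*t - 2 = -9*t^3 + 18*t^2 - 9*t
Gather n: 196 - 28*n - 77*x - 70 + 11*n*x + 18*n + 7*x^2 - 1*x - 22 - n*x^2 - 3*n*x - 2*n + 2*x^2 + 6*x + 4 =n*(-x^2 + 8*x - 12) + 9*x^2 - 72*x + 108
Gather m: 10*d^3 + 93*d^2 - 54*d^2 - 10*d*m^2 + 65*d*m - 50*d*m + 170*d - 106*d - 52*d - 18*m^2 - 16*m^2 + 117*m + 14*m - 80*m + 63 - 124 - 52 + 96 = 10*d^3 + 39*d^2 + 12*d + m^2*(-10*d - 34) + m*(15*d + 51) - 17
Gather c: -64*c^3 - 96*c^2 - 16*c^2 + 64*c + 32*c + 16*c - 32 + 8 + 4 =-64*c^3 - 112*c^2 + 112*c - 20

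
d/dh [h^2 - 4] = 2*h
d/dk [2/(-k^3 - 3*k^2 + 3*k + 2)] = 6*(k^2 + 2*k - 1)/(k^3 + 3*k^2 - 3*k - 2)^2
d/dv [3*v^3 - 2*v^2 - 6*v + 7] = 9*v^2 - 4*v - 6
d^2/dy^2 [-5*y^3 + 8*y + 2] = -30*y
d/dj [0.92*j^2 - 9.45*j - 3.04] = 1.84*j - 9.45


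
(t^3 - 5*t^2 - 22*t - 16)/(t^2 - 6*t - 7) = (t^2 - 6*t - 16)/(t - 7)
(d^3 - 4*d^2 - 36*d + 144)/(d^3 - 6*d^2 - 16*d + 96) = (d + 6)/(d + 4)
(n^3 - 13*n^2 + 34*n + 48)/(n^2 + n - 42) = (n^2 - 7*n - 8)/(n + 7)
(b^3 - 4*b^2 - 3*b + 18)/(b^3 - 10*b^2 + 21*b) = (b^2 - b - 6)/(b*(b - 7))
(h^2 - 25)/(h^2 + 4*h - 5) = (h - 5)/(h - 1)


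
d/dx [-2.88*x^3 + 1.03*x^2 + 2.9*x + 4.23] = -8.64*x^2 + 2.06*x + 2.9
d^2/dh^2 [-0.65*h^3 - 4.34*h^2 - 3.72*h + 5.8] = -3.9*h - 8.68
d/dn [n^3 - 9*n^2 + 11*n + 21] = 3*n^2 - 18*n + 11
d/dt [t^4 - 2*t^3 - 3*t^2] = 2*t*(2*t^2 - 3*t - 3)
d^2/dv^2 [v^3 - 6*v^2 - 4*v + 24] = 6*v - 12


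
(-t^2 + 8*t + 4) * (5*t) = -5*t^3 + 40*t^2 + 20*t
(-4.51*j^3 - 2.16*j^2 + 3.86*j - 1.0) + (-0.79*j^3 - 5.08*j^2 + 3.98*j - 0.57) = -5.3*j^3 - 7.24*j^2 + 7.84*j - 1.57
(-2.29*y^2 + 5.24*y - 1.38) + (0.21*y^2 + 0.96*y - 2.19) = -2.08*y^2 + 6.2*y - 3.57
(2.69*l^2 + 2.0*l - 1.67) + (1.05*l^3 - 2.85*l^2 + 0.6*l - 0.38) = 1.05*l^3 - 0.16*l^2 + 2.6*l - 2.05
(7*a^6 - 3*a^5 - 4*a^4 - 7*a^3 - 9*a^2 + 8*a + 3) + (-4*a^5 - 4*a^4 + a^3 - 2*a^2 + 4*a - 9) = 7*a^6 - 7*a^5 - 8*a^4 - 6*a^3 - 11*a^2 + 12*a - 6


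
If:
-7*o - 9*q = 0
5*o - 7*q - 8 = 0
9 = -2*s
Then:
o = 36/47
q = -28/47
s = -9/2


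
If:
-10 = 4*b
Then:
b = -5/2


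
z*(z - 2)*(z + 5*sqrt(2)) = z^3 - 2*z^2 + 5*sqrt(2)*z^2 - 10*sqrt(2)*z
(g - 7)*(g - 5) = g^2 - 12*g + 35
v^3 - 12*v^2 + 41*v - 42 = (v - 7)*(v - 3)*(v - 2)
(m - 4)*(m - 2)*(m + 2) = m^3 - 4*m^2 - 4*m + 16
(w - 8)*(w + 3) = w^2 - 5*w - 24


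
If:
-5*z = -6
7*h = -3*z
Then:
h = -18/35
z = 6/5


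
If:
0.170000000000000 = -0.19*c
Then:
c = -0.89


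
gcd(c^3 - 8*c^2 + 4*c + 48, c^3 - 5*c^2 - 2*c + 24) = c^2 - 2*c - 8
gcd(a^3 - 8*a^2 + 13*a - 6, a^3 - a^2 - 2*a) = 1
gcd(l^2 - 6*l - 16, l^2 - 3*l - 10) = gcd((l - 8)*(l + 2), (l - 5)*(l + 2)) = l + 2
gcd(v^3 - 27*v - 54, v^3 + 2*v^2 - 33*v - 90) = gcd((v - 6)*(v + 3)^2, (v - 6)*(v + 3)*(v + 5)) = v^2 - 3*v - 18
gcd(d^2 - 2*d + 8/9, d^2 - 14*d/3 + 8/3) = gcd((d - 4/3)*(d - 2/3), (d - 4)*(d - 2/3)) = d - 2/3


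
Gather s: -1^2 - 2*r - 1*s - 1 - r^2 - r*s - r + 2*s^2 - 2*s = -r^2 - 3*r + 2*s^2 + s*(-r - 3) - 2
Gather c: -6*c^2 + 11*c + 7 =-6*c^2 + 11*c + 7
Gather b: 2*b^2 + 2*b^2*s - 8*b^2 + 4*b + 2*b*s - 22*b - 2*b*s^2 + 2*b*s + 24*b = b^2*(2*s - 6) + b*(-2*s^2 + 4*s + 6)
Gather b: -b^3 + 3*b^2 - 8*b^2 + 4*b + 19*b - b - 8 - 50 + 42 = -b^3 - 5*b^2 + 22*b - 16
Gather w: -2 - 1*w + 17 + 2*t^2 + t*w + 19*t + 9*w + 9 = 2*t^2 + 19*t + w*(t + 8) + 24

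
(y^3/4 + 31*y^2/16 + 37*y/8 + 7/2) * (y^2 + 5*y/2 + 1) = y^5/4 + 41*y^4/16 + 311*y^3/32 + 17*y^2 + 107*y/8 + 7/2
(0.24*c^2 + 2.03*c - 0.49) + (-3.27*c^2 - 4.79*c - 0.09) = -3.03*c^2 - 2.76*c - 0.58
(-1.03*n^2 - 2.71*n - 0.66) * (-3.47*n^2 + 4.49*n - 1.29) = 3.5741*n^4 + 4.779*n^3 - 8.549*n^2 + 0.5325*n + 0.8514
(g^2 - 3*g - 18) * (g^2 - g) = g^4 - 4*g^3 - 15*g^2 + 18*g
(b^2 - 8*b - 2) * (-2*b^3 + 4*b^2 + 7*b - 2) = -2*b^5 + 20*b^4 - 21*b^3 - 66*b^2 + 2*b + 4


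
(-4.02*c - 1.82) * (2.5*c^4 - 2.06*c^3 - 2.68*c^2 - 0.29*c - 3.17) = -10.05*c^5 + 3.7312*c^4 + 14.5228*c^3 + 6.0434*c^2 + 13.2712*c + 5.7694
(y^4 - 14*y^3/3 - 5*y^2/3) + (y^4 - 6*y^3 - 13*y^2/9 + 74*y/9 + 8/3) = 2*y^4 - 32*y^3/3 - 28*y^2/9 + 74*y/9 + 8/3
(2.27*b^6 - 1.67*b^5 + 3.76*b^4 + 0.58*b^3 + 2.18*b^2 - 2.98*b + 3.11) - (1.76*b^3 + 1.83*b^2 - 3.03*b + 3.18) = 2.27*b^6 - 1.67*b^5 + 3.76*b^4 - 1.18*b^3 + 0.35*b^2 + 0.0499999999999998*b - 0.0700000000000003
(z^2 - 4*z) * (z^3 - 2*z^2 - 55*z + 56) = z^5 - 6*z^4 - 47*z^3 + 276*z^2 - 224*z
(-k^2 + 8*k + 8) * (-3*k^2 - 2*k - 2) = 3*k^4 - 22*k^3 - 38*k^2 - 32*k - 16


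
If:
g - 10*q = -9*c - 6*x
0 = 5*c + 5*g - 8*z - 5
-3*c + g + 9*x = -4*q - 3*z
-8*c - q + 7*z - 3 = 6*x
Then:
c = 469*z/440 - 87/352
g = 47*z/88 + 439/352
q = 43*z/55 - 2/11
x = -127*z/330 - 37/264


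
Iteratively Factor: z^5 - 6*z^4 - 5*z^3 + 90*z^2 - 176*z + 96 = (z - 2)*(z^4 - 4*z^3 - 13*z^2 + 64*z - 48) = (z - 2)*(z + 4)*(z^3 - 8*z^2 + 19*z - 12) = (z - 3)*(z - 2)*(z + 4)*(z^2 - 5*z + 4) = (z - 3)*(z - 2)*(z - 1)*(z + 4)*(z - 4)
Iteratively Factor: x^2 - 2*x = (x - 2)*(x)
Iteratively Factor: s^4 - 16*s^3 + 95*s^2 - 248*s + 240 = (s - 5)*(s^3 - 11*s^2 + 40*s - 48) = (s - 5)*(s - 4)*(s^2 - 7*s + 12) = (s - 5)*(s - 4)^2*(s - 3)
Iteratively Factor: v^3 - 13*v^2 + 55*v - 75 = (v - 5)*(v^2 - 8*v + 15) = (v - 5)*(v - 3)*(v - 5)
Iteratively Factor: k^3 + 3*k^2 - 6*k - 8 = (k - 2)*(k^2 + 5*k + 4) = (k - 2)*(k + 4)*(k + 1)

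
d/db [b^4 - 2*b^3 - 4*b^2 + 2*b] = 4*b^3 - 6*b^2 - 8*b + 2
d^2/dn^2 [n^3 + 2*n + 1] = 6*n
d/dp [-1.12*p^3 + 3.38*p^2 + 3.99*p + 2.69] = -3.36*p^2 + 6.76*p + 3.99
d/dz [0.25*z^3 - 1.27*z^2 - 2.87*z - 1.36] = 0.75*z^2 - 2.54*z - 2.87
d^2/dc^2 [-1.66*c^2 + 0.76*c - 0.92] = -3.32000000000000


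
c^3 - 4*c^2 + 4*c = c*(c - 2)^2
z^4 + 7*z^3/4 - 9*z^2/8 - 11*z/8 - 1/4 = (z - 1)*(z + 1/4)*(z + 1/2)*(z + 2)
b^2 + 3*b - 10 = (b - 2)*(b + 5)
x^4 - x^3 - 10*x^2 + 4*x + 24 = (x - 3)*(x - 2)*(x + 2)^2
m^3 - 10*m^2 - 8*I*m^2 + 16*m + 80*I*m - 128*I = (m - 8)*(m - 2)*(m - 8*I)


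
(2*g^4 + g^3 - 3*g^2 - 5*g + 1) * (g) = 2*g^5 + g^4 - 3*g^3 - 5*g^2 + g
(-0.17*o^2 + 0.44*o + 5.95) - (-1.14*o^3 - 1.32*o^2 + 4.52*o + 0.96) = 1.14*o^3 + 1.15*o^2 - 4.08*o + 4.99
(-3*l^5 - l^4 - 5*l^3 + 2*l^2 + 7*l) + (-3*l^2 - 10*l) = -3*l^5 - l^4 - 5*l^3 - l^2 - 3*l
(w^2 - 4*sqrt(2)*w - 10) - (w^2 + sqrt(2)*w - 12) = -5*sqrt(2)*w + 2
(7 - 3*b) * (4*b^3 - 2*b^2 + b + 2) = -12*b^4 + 34*b^3 - 17*b^2 + b + 14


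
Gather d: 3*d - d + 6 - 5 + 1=2*d + 2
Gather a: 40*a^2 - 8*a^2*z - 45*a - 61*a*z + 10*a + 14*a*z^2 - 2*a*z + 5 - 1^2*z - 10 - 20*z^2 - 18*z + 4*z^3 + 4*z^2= a^2*(40 - 8*z) + a*(14*z^2 - 63*z - 35) + 4*z^3 - 16*z^2 - 19*z - 5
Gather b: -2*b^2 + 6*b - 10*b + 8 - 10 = -2*b^2 - 4*b - 2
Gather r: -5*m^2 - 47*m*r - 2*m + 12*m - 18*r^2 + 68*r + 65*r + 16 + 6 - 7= -5*m^2 + 10*m - 18*r^2 + r*(133 - 47*m) + 15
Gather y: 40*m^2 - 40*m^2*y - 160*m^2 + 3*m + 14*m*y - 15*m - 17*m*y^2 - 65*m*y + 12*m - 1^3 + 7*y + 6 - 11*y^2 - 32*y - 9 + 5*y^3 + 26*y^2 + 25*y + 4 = -120*m^2 + 5*y^3 + y^2*(15 - 17*m) + y*(-40*m^2 - 51*m)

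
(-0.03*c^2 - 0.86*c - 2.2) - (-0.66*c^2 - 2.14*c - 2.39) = 0.63*c^2 + 1.28*c + 0.19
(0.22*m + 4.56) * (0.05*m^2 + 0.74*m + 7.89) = 0.011*m^3 + 0.3908*m^2 + 5.1102*m + 35.9784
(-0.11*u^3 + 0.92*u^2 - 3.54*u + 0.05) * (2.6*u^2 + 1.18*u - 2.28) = -0.286*u^5 + 2.2622*u^4 - 7.8676*u^3 - 6.1448*u^2 + 8.1302*u - 0.114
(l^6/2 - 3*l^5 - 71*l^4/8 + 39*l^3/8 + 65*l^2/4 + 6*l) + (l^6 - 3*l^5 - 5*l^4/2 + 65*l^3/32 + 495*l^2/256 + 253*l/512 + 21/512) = 3*l^6/2 - 6*l^5 - 91*l^4/8 + 221*l^3/32 + 4655*l^2/256 + 3325*l/512 + 21/512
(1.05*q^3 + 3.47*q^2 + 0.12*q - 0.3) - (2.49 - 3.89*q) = 1.05*q^3 + 3.47*q^2 + 4.01*q - 2.79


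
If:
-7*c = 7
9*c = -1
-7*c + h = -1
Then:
No Solution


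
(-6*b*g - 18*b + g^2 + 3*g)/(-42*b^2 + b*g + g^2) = (g + 3)/(7*b + g)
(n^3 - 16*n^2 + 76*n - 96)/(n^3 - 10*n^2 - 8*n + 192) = (n - 2)/(n + 4)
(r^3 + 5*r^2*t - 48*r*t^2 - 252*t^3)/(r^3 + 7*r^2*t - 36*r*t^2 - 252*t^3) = (r^2 - r*t - 42*t^2)/(r^2 + r*t - 42*t^2)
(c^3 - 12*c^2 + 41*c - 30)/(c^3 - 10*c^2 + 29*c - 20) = (c - 6)/(c - 4)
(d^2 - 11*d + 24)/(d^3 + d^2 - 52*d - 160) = (d - 3)/(d^2 + 9*d + 20)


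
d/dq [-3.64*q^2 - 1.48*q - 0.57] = -7.28*q - 1.48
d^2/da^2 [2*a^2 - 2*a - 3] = 4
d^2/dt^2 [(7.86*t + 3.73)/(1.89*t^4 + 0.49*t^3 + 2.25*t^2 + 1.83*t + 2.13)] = (336.920472*t^7 + 382.944996*t^6 + 315.501606*t^5 + 185.141334*t^4 - 449.95266*t^3 - 145.26522*t^2 - 157.222656*t - 72.044244)/(6.751269*t^12 + 5.250987*t^11 + 25.473042*t^10 + 32.230828*t^9 + 63.319347*t^8 + 67.288032*t^7 + 98.365527*t^6 + 91.008144*t^5 + 92.138499*t^4 + 65.41938*t^3 + 52.023546*t^2 + 24.907581*t + 9.663597)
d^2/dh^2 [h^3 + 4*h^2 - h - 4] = 6*h + 8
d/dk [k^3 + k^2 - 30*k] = 3*k^2 + 2*k - 30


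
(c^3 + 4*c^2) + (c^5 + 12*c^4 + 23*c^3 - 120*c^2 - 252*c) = c^5 + 12*c^4 + 24*c^3 - 116*c^2 - 252*c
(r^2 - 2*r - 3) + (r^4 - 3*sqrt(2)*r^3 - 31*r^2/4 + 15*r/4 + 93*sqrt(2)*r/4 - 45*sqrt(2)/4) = r^4 - 3*sqrt(2)*r^3 - 27*r^2/4 + 7*r/4 + 93*sqrt(2)*r/4 - 45*sqrt(2)/4 - 3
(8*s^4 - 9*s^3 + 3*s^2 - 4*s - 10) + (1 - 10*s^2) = 8*s^4 - 9*s^3 - 7*s^2 - 4*s - 9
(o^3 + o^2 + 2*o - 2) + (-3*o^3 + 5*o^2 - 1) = -2*o^3 + 6*o^2 + 2*o - 3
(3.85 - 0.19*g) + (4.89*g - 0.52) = 4.7*g + 3.33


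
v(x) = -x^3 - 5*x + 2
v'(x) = -3*x^2 - 5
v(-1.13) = 9.09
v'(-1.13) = -8.83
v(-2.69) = 34.92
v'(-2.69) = -26.71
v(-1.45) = 12.30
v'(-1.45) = -11.31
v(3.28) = -49.69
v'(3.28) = -37.28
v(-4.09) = 90.87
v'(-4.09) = -55.18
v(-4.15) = 94.22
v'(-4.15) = -56.67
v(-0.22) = 3.11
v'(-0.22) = -5.15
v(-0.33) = 3.69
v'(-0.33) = -5.33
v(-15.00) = 3452.00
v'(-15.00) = -680.00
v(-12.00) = 1790.00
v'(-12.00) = -437.00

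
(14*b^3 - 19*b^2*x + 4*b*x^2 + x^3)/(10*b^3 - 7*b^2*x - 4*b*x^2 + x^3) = (-14*b^2 + 5*b*x + x^2)/(-10*b^2 - 3*b*x + x^2)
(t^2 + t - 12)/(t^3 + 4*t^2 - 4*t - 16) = (t - 3)/(t^2 - 4)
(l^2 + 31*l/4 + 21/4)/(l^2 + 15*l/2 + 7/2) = (4*l + 3)/(2*(2*l + 1))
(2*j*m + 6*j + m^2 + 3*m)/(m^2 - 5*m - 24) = (2*j + m)/(m - 8)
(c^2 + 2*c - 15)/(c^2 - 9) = (c + 5)/(c + 3)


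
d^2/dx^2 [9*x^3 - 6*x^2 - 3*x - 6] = 54*x - 12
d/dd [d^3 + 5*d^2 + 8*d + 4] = 3*d^2 + 10*d + 8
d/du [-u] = -1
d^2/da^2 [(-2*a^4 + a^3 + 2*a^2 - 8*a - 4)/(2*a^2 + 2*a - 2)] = (-2*a^6 - 6*a^5 + 8*a^3 - 21*a^2 - 33*a - 14)/(a^6 + 3*a^5 - 5*a^3 + 3*a - 1)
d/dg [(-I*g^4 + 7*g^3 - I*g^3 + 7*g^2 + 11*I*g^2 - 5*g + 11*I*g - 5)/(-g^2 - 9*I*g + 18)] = (2*I*g^5 + g^4*(-34 + I) + g^3*(-18 - 198*I) + g^2*(472 - 106*I) + g*(242 + 396*I) - 90 + 153*I)/(g^4 + 18*I*g^3 - 117*g^2 - 324*I*g + 324)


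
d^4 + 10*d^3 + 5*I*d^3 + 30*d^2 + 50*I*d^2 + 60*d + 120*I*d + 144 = (d + 4)*(d + 6)*(d - I)*(d + 6*I)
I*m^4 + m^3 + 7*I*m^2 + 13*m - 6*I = (m - 2*I)*(m - I)*(m + 3*I)*(I*m + 1)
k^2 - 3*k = k*(k - 3)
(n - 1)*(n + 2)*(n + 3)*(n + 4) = n^4 + 8*n^3 + 17*n^2 - 2*n - 24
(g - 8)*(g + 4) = g^2 - 4*g - 32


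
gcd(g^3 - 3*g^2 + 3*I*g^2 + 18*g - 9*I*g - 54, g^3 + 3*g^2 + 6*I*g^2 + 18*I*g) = g + 6*I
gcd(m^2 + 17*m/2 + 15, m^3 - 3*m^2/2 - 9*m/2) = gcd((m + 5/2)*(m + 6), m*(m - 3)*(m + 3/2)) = 1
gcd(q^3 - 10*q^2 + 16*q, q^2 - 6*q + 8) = q - 2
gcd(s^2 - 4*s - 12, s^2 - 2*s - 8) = s + 2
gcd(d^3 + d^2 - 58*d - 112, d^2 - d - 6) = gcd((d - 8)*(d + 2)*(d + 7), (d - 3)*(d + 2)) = d + 2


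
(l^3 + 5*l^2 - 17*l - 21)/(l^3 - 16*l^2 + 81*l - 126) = (l^2 + 8*l + 7)/(l^2 - 13*l + 42)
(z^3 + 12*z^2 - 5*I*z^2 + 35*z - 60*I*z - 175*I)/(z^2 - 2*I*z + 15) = (z^2 + 12*z + 35)/(z + 3*I)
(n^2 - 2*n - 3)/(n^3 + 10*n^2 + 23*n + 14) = (n - 3)/(n^2 + 9*n + 14)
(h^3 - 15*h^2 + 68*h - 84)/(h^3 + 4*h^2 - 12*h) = (h^2 - 13*h + 42)/(h*(h + 6))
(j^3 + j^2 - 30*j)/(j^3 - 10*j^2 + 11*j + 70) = j*(j + 6)/(j^2 - 5*j - 14)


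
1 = 1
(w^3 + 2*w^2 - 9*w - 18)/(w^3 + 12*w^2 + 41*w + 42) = (w - 3)/(w + 7)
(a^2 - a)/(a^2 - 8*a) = (a - 1)/(a - 8)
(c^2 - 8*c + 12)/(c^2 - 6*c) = (c - 2)/c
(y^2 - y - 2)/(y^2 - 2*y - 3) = (y - 2)/(y - 3)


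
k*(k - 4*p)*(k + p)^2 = k^4 - 2*k^3*p - 7*k^2*p^2 - 4*k*p^3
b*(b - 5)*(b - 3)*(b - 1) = b^4 - 9*b^3 + 23*b^2 - 15*b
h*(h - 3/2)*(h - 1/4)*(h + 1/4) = h^4 - 3*h^3/2 - h^2/16 + 3*h/32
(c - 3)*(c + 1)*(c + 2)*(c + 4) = c^4 + 4*c^3 - 7*c^2 - 34*c - 24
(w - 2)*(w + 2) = w^2 - 4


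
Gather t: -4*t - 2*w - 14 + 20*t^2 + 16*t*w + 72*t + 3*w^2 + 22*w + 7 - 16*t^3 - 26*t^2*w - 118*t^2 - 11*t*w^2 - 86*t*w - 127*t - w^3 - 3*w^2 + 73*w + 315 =-16*t^3 + t^2*(-26*w - 98) + t*(-11*w^2 - 70*w - 59) - w^3 + 93*w + 308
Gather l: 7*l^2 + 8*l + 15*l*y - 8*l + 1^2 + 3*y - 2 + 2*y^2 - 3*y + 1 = 7*l^2 + 15*l*y + 2*y^2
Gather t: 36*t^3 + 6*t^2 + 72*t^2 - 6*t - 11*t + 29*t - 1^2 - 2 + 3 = 36*t^3 + 78*t^2 + 12*t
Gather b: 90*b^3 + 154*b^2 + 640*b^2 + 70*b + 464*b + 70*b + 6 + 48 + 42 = 90*b^3 + 794*b^2 + 604*b + 96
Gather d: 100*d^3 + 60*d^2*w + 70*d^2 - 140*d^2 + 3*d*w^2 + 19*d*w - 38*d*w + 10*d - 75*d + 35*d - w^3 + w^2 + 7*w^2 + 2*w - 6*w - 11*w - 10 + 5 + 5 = 100*d^3 + d^2*(60*w - 70) + d*(3*w^2 - 19*w - 30) - w^3 + 8*w^2 - 15*w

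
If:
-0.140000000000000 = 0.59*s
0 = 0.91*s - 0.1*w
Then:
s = -0.24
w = -2.16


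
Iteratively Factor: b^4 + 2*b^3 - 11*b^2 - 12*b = (b + 1)*(b^3 + b^2 - 12*b) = b*(b + 1)*(b^2 + b - 12) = b*(b - 3)*(b + 1)*(b + 4)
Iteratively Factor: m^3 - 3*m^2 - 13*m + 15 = (m - 5)*(m^2 + 2*m - 3) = (m - 5)*(m + 3)*(m - 1)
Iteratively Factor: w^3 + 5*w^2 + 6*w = (w)*(w^2 + 5*w + 6) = w*(w + 3)*(w + 2)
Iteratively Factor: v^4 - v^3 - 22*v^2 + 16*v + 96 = (v - 4)*(v^3 + 3*v^2 - 10*v - 24) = (v - 4)*(v + 2)*(v^2 + v - 12) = (v - 4)*(v - 3)*(v + 2)*(v + 4)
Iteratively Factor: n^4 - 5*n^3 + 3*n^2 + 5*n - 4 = (n - 4)*(n^3 - n^2 - n + 1) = (n - 4)*(n - 1)*(n^2 - 1) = (n - 4)*(n - 1)^2*(n + 1)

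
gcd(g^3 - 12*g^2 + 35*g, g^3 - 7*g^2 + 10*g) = g^2 - 5*g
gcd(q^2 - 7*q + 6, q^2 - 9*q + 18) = q - 6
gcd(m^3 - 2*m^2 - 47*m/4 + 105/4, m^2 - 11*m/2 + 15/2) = m^2 - 11*m/2 + 15/2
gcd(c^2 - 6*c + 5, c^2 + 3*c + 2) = 1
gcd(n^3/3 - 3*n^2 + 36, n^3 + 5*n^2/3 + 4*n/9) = 1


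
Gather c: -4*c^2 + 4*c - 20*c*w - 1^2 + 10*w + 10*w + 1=-4*c^2 + c*(4 - 20*w) + 20*w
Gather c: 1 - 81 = -80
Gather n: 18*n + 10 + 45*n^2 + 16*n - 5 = 45*n^2 + 34*n + 5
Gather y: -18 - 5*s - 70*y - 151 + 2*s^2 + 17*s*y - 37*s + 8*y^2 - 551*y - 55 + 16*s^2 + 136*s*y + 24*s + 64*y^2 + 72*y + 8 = 18*s^2 - 18*s + 72*y^2 + y*(153*s - 549) - 216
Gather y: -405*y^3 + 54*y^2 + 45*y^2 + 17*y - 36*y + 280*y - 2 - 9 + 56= -405*y^3 + 99*y^2 + 261*y + 45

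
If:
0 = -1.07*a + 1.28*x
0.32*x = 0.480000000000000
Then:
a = 1.79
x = 1.50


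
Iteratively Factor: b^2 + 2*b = (b + 2)*(b)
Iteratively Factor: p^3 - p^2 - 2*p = (p)*(p^2 - p - 2) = p*(p - 2)*(p + 1)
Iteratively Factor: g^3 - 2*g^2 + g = (g)*(g^2 - 2*g + 1) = g*(g - 1)*(g - 1)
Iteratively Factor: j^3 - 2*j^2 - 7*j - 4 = (j + 1)*(j^2 - 3*j - 4) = (j - 4)*(j + 1)*(j + 1)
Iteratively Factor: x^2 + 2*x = (x)*(x + 2)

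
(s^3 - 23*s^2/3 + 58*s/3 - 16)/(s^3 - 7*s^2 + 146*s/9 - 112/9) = 3*(s - 3)/(3*s - 7)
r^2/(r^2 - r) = r/(r - 1)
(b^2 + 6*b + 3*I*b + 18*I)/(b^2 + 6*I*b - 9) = (b + 6)/(b + 3*I)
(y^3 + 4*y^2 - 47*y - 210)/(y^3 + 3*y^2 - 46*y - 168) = (y + 5)/(y + 4)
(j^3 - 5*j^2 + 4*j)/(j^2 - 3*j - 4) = j*(j - 1)/(j + 1)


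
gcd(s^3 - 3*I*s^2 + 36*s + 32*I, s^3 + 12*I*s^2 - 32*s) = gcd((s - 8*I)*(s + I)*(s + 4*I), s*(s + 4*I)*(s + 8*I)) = s + 4*I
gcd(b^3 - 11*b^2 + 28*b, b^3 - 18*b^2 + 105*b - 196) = b^2 - 11*b + 28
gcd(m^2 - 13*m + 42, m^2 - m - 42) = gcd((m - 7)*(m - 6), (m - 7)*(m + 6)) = m - 7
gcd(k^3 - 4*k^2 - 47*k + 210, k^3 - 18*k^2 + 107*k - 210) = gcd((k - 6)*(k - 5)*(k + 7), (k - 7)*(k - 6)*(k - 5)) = k^2 - 11*k + 30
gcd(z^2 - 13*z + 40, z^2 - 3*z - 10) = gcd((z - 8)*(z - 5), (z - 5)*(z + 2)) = z - 5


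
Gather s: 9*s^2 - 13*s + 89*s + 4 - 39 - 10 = 9*s^2 + 76*s - 45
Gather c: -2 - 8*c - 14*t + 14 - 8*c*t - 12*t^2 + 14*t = c*(-8*t - 8) - 12*t^2 + 12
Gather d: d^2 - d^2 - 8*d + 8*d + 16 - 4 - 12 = 0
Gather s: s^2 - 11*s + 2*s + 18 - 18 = s^2 - 9*s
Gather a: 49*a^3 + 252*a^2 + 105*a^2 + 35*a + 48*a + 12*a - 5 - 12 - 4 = 49*a^3 + 357*a^2 + 95*a - 21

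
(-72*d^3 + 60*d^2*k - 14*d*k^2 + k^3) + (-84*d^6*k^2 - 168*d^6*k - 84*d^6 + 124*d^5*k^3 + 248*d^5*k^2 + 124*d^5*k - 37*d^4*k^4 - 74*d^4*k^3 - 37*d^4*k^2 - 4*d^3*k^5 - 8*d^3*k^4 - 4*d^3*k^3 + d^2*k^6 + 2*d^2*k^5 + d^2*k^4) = -84*d^6*k^2 - 168*d^6*k - 84*d^6 + 124*d^5*k^3 + 248*d^5*k^2 + 124*d^5*k - 37*d^4*k^4 - 74*d^4*k^3 - 37*d^4*k^2 - 4*d^3*k^5 - 8*d^3*k^4 - 4*d^3*k^3 - 72*d^3 + d^2*k^6 + 2*d^2*k^5 + d^2*k^4 + 60*d^2*k - 14*d*k^2 + k^3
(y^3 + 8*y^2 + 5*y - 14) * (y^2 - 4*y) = y^5 + 4*y^4 - 27*y^3 - 34*y^2 + 56*y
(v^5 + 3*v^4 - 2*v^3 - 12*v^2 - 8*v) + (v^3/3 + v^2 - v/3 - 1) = v^5 + 3*v^4 - 5*v^3/3 - 11*v^2 - 25*v/3 - 1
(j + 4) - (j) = 4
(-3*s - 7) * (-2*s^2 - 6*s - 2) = 6*s^3 + 32*s^2 + 48*s + 14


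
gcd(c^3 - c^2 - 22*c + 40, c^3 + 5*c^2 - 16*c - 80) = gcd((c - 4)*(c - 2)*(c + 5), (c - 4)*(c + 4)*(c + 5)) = c^2 + c - 20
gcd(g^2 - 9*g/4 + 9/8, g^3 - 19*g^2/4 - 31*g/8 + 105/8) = g - 3/2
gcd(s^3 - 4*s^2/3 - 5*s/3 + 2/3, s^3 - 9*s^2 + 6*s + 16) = s^2 - s - 2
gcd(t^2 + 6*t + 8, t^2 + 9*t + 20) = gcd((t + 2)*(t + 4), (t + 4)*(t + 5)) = t + 4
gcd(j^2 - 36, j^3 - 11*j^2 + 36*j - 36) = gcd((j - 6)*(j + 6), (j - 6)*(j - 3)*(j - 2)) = j - 6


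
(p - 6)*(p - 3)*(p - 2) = p^3 - 11*p^2 + 36*p - 36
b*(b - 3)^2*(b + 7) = b^4 + b^3 - 33*b^2 + 63*b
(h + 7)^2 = h^2 + 14*h + 49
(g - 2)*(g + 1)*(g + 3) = g^3 + 2*g^2 - 5*g - 6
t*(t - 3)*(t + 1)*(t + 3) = t^4 + t^3 - 9*t^2 - 9*t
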